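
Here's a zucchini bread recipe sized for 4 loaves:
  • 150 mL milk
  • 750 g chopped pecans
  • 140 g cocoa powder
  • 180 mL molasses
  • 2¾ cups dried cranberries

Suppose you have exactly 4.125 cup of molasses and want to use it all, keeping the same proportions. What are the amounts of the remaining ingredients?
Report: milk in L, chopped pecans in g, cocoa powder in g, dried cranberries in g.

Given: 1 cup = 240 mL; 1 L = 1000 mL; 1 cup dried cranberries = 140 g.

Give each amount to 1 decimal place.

milk: 0.8 L; chopped pecans: 4125.0 g; cocoa powder: 770.0 g; dried cranberries: 2117.5 g

The original recipe has 0.75 cup of molasses, so the scaling factor is 4.125 ÷ 0.75 = 11/2 = 5.5.
milk: 150 mL × 11/2 ÷ 1000 mL/L ≈ 0.8 L
chopped pecans: 750 g × 11/2 = 4125.0 g
cocoa powder: 140 g × 11/2 = 770.0 g
dried cranberries: 2.75 cup × 11/2 × 140 g/cup = 2117.5 g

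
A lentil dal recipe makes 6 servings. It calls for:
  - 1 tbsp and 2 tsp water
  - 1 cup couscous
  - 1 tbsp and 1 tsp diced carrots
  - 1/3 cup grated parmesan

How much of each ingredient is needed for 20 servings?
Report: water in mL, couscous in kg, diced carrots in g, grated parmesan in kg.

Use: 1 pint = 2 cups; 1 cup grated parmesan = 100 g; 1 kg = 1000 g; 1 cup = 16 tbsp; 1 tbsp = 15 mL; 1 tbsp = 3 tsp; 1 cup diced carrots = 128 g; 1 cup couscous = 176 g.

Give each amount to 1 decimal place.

water: 83.3 mL; couscous: 0.6 kg; diced carrots: 35.6 g; grated parmesan: 0.1 kg

Scaling factor: 20/6 = 10/3.
water: (1 tbsp + 2 tsp = 5/3 tbsp) × 10/3 × 15 mL/tbsp ≈ 83.3 mL
couscous: 1 cup × 10/3 × 176 g/cup ÷ 1000 g/kg ≈ 0.6 kg
diced carrots: (1 tbsp + 1 tsp = 4/3 tbsp) × 10/3 ÷ 16 tbsp/cup × 128 g/cup ≈ 35.6 g
grated parmesan: 1/3 cup × 10/3 × 100 g/cup ÷ 1000 g/kg ≈ 0.1 kg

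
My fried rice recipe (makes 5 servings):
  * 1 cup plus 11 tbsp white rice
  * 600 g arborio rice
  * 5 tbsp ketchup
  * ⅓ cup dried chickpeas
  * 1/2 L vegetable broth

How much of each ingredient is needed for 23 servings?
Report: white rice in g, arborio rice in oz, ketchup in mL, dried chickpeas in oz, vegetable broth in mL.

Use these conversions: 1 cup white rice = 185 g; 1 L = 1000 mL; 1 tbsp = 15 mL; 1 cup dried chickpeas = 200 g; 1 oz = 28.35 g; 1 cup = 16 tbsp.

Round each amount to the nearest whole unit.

white rice: 1436 g; arborio rice: 97 oz; ketchup: 345 mL; dried chickpeas: 11 oz; vegetable broth: 2300 mL

Scaling factor: 23/5 = 4.6.
white rice: (1 cup + 11 tbsp = 1.6875 cup) × 23/5 × 185 g/cup ≈ 1436 g
arborio rice: 600 g × 23/5 ÷ 28.35 g/oz ≈ 97 oz
ketchup: 5 tbsp × 23/5 × 15 mL/tbsp = 345 mL
dried chickpeas: 1/3 cup × 23/5 × 200 g/cup ÷ 28.35 g/oz ≈ 11 oz
vegetable broth: 0.5 L × 23/5 × 1000 mL/L = 2300 mL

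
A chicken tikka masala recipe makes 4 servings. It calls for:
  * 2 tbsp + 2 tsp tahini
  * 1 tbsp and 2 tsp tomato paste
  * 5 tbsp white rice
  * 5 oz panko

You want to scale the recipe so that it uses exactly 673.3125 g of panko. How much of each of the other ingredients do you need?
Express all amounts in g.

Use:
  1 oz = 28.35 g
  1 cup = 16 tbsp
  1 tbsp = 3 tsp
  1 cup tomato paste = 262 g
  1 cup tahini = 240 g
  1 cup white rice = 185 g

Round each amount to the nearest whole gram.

tahini: 190 g; tomato paste: 130 g; white rice: 275 g

The original recipe has 141.75 g of panko, so the scaling factor is 673.3125 ÷ 141.75 = 19/4 = 4.75.
tahini: (2 tbsp + 2 tsp = 8/3 tbsp) × 19/4 ÷ 16 tbsp/cup × 240 g/cup = 190 g
tomato paste: (1 tbsp + 2 tsp = 5/3 tbsp) × 19/4 ÷ 16 tbsp/cup × 262 g/cup ≈ 130 g
white rice: 5 tbsp × 19/4 ÷ 16 tbsp/cup × 185 g/cup ≈ 275 g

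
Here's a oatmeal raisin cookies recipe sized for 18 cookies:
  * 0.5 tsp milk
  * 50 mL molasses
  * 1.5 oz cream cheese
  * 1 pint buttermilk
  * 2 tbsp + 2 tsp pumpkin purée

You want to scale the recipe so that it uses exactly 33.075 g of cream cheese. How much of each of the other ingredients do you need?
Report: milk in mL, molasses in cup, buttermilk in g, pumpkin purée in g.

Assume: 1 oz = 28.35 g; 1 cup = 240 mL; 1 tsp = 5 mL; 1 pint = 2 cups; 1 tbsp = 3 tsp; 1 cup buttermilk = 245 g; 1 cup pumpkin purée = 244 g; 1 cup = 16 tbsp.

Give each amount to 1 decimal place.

The original recipe has 42.525 g of cream cheese, so the scaling factor is 33.075 ÷ 42.525 = 7/9.
milk: 0.5 tsp × 7/9 × 5 mL/tsp ≈ 1.9 mL
molasses: 50 mL × 7/9 ÷ 240 mL/cup ≈ 0.2 cup
buttermilk: 1 pint × 7/9 × 2 cup/pint × 245 g/cup ≈ 381.1 g
pumpkin purée: (2 tbsp + 2 tsp = 8/3 tbsp) × 7/9 ÷ 16 tbsp/cup × 244 g/cup ≈ 31.6 g

milk: 1.9 mL; molasses: 0.2 cup; buttermilk: 381.1 g; pumpkin purée: 31.6 g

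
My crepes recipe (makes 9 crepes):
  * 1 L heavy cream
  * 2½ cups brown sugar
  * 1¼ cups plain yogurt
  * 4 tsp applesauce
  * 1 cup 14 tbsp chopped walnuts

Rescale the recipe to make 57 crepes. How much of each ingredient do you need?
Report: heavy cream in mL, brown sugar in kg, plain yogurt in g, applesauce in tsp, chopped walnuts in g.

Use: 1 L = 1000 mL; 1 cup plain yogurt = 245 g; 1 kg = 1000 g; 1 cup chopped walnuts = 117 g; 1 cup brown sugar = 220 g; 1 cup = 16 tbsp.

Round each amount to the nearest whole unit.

heavy cream: 6333 mL; brown sugar: 3 kg; plain yogurt: 1940 g; applesauce: 25 tsp; chopped walnuts: 1389 g

Scaling factor: 57/9 = 19/3.
heavy cream: 1 L × 19/3 × 1000 mL/L ≈ 6333 mL
brown sugar: 2.5 cup × 19/3 × 220 g/cup ÷ 1000 g/kg ≈ 3 kg
plain yogurt: 1.25 cup × 19/3 × 245 g/cup ≈ 1940 g
applesauce: 4 tsp × 19/3 ≈ 25 tsp
chopped walnuts: (1 cup + 14 tbsp = 1.875 cup) × 19/3 × 117 g/cup ≈ 1389 g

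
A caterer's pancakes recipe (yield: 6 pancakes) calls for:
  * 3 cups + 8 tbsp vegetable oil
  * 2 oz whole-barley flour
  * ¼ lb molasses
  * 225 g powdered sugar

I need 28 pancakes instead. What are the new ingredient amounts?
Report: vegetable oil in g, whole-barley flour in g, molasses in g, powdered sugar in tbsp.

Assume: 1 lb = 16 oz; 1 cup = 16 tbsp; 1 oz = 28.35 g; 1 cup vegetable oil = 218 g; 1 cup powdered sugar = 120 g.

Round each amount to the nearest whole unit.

vegetable oil: 3561 g; whole-barley flour: 265 g; molasses: 529 g; powdered sugar: 140 tbsp

Scaling factor: 28/6 = 14/3.
vegetable oil: (3 cup + 8 tbsp = 3.5 cup) × 14/3 × 218 g/cup ≈ 3561 g
whole-barley flour: 2 oz × 14/3 × 28.35 g/oz ≈ 265 g
molasses: 0.25 lb × 14/3 × 16 oz/lb × 28.35 g/oz ≈ 529 g
powdered sugar: 225 g × 14/3 ÷ 120 g/cup × 16 tbsp/cup = 140 tbsp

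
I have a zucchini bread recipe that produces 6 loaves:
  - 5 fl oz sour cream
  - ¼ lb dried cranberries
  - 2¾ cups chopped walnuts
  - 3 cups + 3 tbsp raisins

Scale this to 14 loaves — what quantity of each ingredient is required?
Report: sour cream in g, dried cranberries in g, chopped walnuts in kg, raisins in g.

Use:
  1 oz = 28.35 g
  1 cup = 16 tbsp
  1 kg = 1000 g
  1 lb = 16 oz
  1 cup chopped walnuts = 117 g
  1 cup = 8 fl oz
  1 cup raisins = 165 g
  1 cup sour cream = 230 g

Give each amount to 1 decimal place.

sour cream: 335.4 g; dried cranberries: 264.6 g; chopped walnuts: 0.8 kg; raisins: 1227.2 g

Scaling factor: 14/6 = 7/3.
sour cream: 5 fl oz × 7/3 ÷ 8 fl oz/cup × 230 g/cup ≈ 335.4 g
dried cranberries: 0.25 lb × 7/3 × 16 oz/lb × 28.35 g/oz = 264.6 g
chopped walnuts: 2.75 cup × 7/3 × 117 g/cup ÷ 1000 g/kg ≈ 0.8 kg
raisins: (3 cup + 3 tbsp = 3.1875 cup) × 7/3 × 165 g/cup ≈ 1227.2 g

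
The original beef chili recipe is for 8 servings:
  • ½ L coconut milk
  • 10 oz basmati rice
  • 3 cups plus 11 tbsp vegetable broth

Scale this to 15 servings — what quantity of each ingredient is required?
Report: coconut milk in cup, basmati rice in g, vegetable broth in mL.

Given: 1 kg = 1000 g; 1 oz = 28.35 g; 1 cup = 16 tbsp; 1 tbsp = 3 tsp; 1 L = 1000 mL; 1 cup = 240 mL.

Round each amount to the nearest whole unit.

coconut milk: 4 cup; basmati rice: 532 g; vegetable broth: 1659 mL

Scaling factor: 15/8 = 1.875.
coconut milk: 0.5 L × 15/8 × 1000 mL/L ÷ 240 mL/cup ≈ 4 cup
basmati rice: 10 oz × 15/8 × 28.35 g/oz ≈ 532 g
vegetable broth: (3 cup + 11 tbsp = 3.6875 cup) × 15/8 × 240 mL/cup ≈ 1659 mL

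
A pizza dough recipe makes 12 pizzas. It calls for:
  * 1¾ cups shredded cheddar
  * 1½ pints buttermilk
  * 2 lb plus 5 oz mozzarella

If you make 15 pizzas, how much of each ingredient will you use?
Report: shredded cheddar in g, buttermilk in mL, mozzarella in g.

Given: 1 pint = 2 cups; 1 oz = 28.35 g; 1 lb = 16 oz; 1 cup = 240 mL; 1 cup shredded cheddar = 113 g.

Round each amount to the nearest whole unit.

Scaling factor: 15/12 = 5/4 = 1.25.
shredded cheddar: 1.75 cup × 5/4 × 113 g/cup ≈ 247 g
buttermilk: 1.5 pint × 5/4 × 2 cup/pint × 240 mL/cup = 900 mL
mozzarella: (2 lb + 5 oz = 2.3125 lb) × 5/4 × 16 oz/lb × 28.35 g/oz ≈ 1311 g

shredded cheddar: 247 g; buttermilk: 900 mL; mozzarella: 1311 g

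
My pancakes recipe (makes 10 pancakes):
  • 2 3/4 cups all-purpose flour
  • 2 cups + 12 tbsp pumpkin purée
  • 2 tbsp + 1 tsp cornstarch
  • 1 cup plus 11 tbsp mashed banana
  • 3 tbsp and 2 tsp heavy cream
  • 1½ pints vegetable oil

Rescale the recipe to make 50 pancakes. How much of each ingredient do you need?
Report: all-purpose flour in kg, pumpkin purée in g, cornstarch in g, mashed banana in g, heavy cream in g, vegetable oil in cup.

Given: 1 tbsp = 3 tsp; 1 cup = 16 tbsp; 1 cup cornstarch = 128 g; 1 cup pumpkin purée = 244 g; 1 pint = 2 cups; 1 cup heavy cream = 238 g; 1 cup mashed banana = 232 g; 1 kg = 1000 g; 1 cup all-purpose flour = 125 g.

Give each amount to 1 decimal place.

Scaling factor: 50/10 = 5.
all-purpose flour: 2.75 cup × 5 × 125 g/cup ÷ 1000 g/kg ≈ 1.7 kg
pumpkin purée: (2 cup + 12 tbsp = 2.75 cup) × 5 × 244 g/cup = 3355.0 g
cornstarch: (2 tbsp + 1 tsp = 7/3 tbsp) × 5 ÷ 16 tbsp/cup × 128 g/cup ≈ 93.3 g
mashed banana: (1 cup + 11 tbsp = 1.6875 cup) × 5 × 232 g/cup = 1957.5 g
heavy cream: (3 tbsp + 2 tsp = 11/3 tbsp) × 5 ÷ 16 tbsp/cup × 238 g/cup ≈ 272.7 g
vegetable oil: 1.5 pint × 5 × 2 cup/pint = 15.0 cup

all-purpose flour: 1.7 kg; pumpkin purée: 3355.0 g; cornstarch: 93.3 g; mashed banana: 1957.5 g; heavy cream: 272.7 g; vegetable oil: 15.0 cup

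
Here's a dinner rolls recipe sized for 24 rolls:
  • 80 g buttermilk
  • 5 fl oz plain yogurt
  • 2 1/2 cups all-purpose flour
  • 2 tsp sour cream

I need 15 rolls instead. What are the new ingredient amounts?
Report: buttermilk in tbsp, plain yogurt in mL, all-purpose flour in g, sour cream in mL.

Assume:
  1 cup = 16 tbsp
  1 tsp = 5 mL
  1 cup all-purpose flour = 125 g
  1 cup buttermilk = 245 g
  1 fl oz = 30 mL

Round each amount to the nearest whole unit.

Scaling factor: 15/24 = 5/8 = 0.625.
buttermilk: 80 g × 5/8 ÷ 245 g/cup × 16 tbsp/cup ≈ 3 tbsp
plain yogurt: 5 fl oz × 5/8 × 30 mL/fl oz ≈ 94 mL
all-purpose flour: 2.5 cup × 5/8 × 125 g/cup ≈ 195 g
sour cream: 2 tsp × 5/8 × 5 mL/tsp ≈ 6 mL

buttermilk: 3 tbsp; plain yogurt: 94 mL; all-purpose flour: 195 g; sour cream: 6 mL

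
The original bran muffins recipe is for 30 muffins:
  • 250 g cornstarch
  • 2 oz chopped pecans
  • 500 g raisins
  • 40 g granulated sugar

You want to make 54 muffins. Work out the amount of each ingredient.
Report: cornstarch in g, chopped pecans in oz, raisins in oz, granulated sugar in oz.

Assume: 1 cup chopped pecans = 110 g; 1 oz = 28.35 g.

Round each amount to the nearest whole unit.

Scaling factor: 54/30 = 9/5 = 1.8.
cornstarch: 250 g × 9/5 = 450 g
chopped pecans: 2 oz × 9/5 ≈ 4 oz
raisins: 500 g × 9/5 ÷ 28.35 g/oz ≈ 32 oz
granulated sugar: 40 g × 9/5 ÷ 28.35 g/oz ≈ 3 oz

cornstarch: 450 g; chopped pecans: 4 oz; raisins: 32 oz; granulated sugar: 3 oz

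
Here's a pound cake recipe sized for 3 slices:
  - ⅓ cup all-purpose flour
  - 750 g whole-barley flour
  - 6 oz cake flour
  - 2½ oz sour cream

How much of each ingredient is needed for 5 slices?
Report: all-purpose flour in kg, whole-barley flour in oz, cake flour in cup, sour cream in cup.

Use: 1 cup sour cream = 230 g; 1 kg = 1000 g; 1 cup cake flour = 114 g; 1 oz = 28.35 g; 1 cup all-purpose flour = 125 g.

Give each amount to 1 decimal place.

Scaling factor: 5/3.
all-purpose flour: 1/3 cup × 5/3 × 125 g/cup ÷ 1000 g/kg ≈ 0.1 kg
whole-barley flour: 750 g × 5/3 ÷ 28.35 g/oz ≈ 44.1 oz
cake flour: 6 oz × 5/3 × 28.35 g/oz ÷ 114 g/cup ≈ 2.5 cup
sour cream: 2.5 oz × 5/3 × 28.35 g/oz ÷ 230 g/cup ≈ 0.5 cup

all-purpose flour: 0.1 kg; whole-barley flour: 44.1 oz; cake flour: 2.5 cup; sour cream: 0.5 cup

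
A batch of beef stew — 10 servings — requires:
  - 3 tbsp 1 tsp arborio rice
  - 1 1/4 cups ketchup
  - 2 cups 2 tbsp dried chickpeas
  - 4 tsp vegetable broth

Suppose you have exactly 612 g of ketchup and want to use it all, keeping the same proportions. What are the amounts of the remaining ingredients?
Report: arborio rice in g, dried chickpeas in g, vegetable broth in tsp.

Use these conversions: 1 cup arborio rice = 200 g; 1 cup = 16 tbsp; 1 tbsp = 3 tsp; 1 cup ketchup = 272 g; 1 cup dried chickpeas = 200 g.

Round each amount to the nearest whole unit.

arborio rice: 75 g; dried chickpeas: 765 g; vegetable broth: 7 tsp

The original recipe has 340 g of ketchup, so the scaling factor is 612 ÷ 340 = 9/5 = 1.8.
arborio rice: (3 tbsp + 1 tsp = 10/3 tbsp) × 9/5 ÷ 16 tbsp/cup × 200 g/cup = 75 g
dried chickpeas: (2 cup + 2 tbsp = 2.125 cup) × 9/5 × 200 g/cup = 765 g
vegetable broth: 4 tsp × 9/5 ≈ 7 tsp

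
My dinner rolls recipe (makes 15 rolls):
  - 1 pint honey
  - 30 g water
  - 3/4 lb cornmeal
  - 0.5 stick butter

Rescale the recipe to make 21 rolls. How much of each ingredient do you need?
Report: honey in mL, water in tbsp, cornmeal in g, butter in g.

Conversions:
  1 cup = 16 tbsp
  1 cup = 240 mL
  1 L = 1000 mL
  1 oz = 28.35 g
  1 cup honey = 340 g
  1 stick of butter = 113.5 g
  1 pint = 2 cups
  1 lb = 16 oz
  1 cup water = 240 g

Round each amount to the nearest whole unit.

honey: 672 mL; water: 3 tbsp; cornmeal: 476 g; butter: 79 g

Scaling factor: 21/15 = 7/5 = 1.4.
honey: 1 pint × 7/5 × 2 cup/pint × 240 mL/cup = 672 mL
water: 30 g × 7/5 ÷ 240 g/cup × 16 tbsp/cup ≈ 3 tbsp
cornmeal: 0.75 lb × 7/5 × 16 oz/lb × 28.35 g/oz ≈ 476 g
butter: 0.5 stick × 7/5 × 113.5 g/stick ≈ 79 g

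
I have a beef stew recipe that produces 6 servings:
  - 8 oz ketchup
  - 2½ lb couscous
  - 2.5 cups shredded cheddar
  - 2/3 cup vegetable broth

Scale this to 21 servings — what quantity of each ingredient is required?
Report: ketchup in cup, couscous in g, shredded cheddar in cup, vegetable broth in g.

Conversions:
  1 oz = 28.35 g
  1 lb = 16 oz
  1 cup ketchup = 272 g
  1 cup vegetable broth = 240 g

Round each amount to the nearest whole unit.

ketchup: 3 cup; couscous: 3969 g; shredded cheddar: 9 cup; vegetable broth: 560 g

Scaling factor: 21/6 = 7/2 = 3.5.
ketchup: 8 oz × 7/2 × 28.35 g/oz ÷ 272 g/cup ≈ 3 cup
couscous: 2.5 lb × 7/2 × 16 oz/lb × 28.35 g/oz = 3969 g
shredded cheddar: 2.5 cup × 7/2 ≈ 9 cup
vegetable broth: 2/3 cup × 7/2 × 240 g/cup = 560 g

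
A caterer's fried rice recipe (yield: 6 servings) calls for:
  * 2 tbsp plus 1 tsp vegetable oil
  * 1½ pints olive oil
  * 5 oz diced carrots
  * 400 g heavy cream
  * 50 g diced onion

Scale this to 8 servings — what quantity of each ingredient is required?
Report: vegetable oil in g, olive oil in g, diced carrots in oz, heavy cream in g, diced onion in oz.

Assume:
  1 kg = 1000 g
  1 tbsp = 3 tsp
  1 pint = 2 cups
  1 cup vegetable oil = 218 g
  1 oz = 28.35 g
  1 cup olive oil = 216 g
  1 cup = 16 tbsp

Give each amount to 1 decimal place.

vegetable oil: 42.4 g; olive oil: 864.0 g; diced carrots: 6.7 oz; heavy cream: 533.3 g; diced onion: 2.4 oz

Scaling factor: 8/6 = 4/3.
vegetable oil: (2 tbsp + 1 tsp = 7/3 tbsp) × 4/3 ÷ 16 tbsp/cup × 218 g/cup ≈ 42.4 g
olive oil: 1.5 pint × 4/3 × 2 cup/pint × 216 g/cup = 864.0 g
diced carrots: 5 oz × 4/3 ≈ 6.7 oz
heavy cream: 400 g × 4/3 ≈ 533.3 g
diced onion: 50 g × 4/3 ÷ 28.35 g/oz ≈ 2.4 oz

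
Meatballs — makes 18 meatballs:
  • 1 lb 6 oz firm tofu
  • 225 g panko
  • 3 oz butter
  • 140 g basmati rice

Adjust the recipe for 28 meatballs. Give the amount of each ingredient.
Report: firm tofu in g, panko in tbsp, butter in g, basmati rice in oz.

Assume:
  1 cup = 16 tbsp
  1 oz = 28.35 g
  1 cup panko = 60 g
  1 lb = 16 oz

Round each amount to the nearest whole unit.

Scaling factor: 28/18 = 14/9.
firm tofu: (1 lb + 6 oz = 1.375 lb) × 14/9 × 16 oz/lb × 28.35 g/oz ≈ 970 g
panko: 225 g × 14/9 ÷ 60 g/cup × 16 tbsp/cup ≈ 93 tbsp
butter: 3 oz × 14/9 × 28.35 g/oz ≈ 132 g
basmati rice: 140 g × 14/9 ÷ 28.35 g/oz ≈ 8 oz

firm tofu: 970 g; panko: 93 tbsp; butter: 132 g; basmati rice: 8 oz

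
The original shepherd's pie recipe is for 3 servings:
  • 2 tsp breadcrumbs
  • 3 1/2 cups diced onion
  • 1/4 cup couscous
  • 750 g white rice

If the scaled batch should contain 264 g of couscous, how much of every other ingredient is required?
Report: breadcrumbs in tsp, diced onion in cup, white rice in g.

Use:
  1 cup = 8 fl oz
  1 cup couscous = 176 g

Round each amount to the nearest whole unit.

The original recipe has 44 g of couscous, so the scaling factor is 264 ÷ 44 = 6.
breadcrumbs: 2 tsp × 6 = 12 tsp
diced onion: 3.5 cup × 6 = 21 cup
white rice: 750 g × 6 = 4500 g

breadcrumbs: 12 tsp; diced onion: 21 cup; white rice: 4500 g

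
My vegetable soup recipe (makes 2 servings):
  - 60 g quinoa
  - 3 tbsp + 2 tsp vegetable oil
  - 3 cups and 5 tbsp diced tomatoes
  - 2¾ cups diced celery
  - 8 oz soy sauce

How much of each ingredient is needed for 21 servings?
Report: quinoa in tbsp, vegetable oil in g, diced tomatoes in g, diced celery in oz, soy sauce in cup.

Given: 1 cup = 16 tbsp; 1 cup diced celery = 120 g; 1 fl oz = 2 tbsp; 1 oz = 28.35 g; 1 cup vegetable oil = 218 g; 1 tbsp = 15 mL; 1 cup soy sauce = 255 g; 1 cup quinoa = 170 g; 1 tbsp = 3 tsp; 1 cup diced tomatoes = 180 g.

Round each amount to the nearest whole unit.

Scaling factor: 21/2 = 10.5.
quinoa: 60 g × 21/2 ÷ 170 g/cup × 16 tbsp/cup ≈ 59 tbsp
vegetable oil: (3 tbsp + 2 tsp = 11/3 tbsp) × 21/2 ÷ 16 tbsp/cup × 218 g/cup ≈ 525 g
diced tomatoes: (3 cup + 5 tbsp = 3.3125 cup) × 21/2 × 180 g/cup ≈ 6261 g
diced celery: 2.75 cup × 21/2 × 120 g/cup ÷ 28.35 g/oz ≈ 122 oz
soy sauce: 8 oz × 21/2 × 28.35 g/oz ÷ 255 g/cup ≈ 9 cup

quinoa: 59 tbsp; vegetable oil: 525 g; diced tomatoes: 6261 g; diced celery: 122 oz; soy sauce: 9 cup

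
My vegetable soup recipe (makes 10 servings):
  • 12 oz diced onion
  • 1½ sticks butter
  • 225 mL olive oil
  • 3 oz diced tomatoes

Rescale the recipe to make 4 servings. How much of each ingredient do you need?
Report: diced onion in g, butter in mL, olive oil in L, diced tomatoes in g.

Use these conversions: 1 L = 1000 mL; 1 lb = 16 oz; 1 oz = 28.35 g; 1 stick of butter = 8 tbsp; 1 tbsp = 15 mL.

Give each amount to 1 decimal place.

diced onion: 136.1 g; butter: 72.0 mL; olive oil: 0.1 L; diced tomatoes: 34.0 g

Scaling factor: 4/10 = 2/5 = 0.4.
diced onion: 12 oz × 2/5 × 28.35 g/oz ≈ 136.1 g
butter: 1.5 stick × 2/5 × 8 tbsp/stick × 15 mL/tbsp = 72.0 mL
olive oil: 225 mL × 2/5 ÷ 1000 mL/L ≈ 0.1 L
diced tomatoes: 3 oz × 2/5 × 28.35 g/oz ≈ 34.0 g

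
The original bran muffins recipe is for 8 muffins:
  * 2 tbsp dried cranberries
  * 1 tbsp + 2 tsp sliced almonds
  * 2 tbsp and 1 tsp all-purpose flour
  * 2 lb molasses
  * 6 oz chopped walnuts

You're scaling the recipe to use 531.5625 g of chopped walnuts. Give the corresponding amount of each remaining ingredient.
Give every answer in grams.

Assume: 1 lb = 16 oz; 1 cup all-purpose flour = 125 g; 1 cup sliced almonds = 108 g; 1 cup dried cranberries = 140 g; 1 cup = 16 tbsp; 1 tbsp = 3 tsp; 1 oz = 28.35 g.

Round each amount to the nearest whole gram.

dried cranberries: 55 g; sliced almonds: 35 g; all-purpose flour: 57 g; molasses: 2835 g

The original recipe has 170.1 g of chopped walnuts, so the scaling factor is 531.5625 ÷ 170.1 = 25/8 = 3.125.
dried cranberries: 2 tbsp × 25/8 ÷ 16 tbsp/cup × 140 g/cup ≈ 55 g
sliced almonds: (1 tbsp + 2 tsp = 5/3 tbsp) × 25/8 ÷ 16 tbsp/cup × 108 g/cup ≈ 35 g
all-purpose flour: (2 tbsp + 1 tsp = 7/3 tbsp) × 25/8 ÷ 16 tbsp/cup × 125 g/cup ≈ 57 g
molasses: 2 lb × 25/8 × 16 oz/lb × 28.35 g/oz = 2835 g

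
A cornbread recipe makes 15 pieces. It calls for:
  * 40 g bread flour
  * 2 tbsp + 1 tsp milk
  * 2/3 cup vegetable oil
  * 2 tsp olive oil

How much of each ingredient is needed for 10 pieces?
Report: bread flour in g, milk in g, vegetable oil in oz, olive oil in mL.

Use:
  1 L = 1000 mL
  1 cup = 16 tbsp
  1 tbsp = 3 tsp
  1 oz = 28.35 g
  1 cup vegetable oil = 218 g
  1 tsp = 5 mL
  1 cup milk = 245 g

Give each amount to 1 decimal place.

Scaling factor: 10/15 = 2/3.
bread flour: 40 g × 2/3 ≈ 26.7 g
milk: (2 tbsp + 1 tsp = 7/3 tbsp) × 2/3 ÷ 16 tbsp/cup × 245 g/cup ≈ 23.8 g
vegetable oil: 2/3 cup × 2/3 × 218 g/cup ÷ 28.35 g/oz ≈ 3.4 oz
olive oil: 2 tsp × 2/3 × 5 mL/tsp ≈ 6.7 mL

bread flour: 26.7 g; milk: 23.8 g; vegetable oil: 3.4 oz; olive oil: 6.7 mL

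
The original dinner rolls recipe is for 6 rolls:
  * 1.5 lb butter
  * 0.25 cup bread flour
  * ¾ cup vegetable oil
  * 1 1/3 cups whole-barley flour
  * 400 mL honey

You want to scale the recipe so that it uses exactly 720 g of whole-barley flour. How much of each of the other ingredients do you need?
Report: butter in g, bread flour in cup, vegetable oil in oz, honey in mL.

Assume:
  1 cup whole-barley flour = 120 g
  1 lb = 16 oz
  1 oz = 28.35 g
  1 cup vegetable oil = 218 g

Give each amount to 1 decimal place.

The original recipe has 160 g of whole-barley flour, so the scaling factor is 720 ÷ 160 = 9/2 = 4.5.
butter: 1.5 lb × 9/2 × 16 oz/lb × 28.35 g/oz = 3061.8 g
bread flour: 0.25 cup × 9/2 ≈ 1.1 cup
vegetable oil: 0.75 cup × 9/2 × 218 g/cup ÷ 28.35 g/oz ≈ 26.0 oz
honey: 400 mL × 9/2 = 1800.0 mL

butter: 3061.8 g; bread flour: 1.1 cup; vegetable oil: 26.0 oz; honey: 1800.0 mL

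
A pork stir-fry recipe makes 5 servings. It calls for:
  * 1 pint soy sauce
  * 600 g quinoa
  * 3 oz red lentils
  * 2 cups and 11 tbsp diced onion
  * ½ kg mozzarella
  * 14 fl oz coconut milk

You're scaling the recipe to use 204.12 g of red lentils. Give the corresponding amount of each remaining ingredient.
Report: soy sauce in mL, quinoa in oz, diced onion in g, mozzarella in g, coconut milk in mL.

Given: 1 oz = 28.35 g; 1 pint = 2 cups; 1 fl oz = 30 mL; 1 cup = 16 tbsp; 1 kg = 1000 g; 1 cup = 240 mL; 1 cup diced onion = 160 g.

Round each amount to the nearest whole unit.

The original recipe has 85.05 g of red lentils, so the scaling factor is 204.12 ÷ 85.05 = 12/5 = 2.4.
soy sauce: 1 pint × 12/5 × 2 cup/pint × 240 mL/cup = 1152 mL
quinoa: 600 g × 12/5 ÷ 28.35 g/oz ≈ 51 oz
diced onion: (2 cup + 11 tbsp = 2.6875 cup) × 12/5 × 160 g/cup = 1032 g
mozzarella: 0.5 kg × 12/5 × 1000 g/kg = 1200 g
coconut milk: 14 fl oz × 12/5 × 30 mL/fl oz = 1008 mL

soy sauce: 1152 mL; quinoa: 51 oz; diced onion: 1032 g; mozzarella: 1200 g; coconut milk: 1008 mL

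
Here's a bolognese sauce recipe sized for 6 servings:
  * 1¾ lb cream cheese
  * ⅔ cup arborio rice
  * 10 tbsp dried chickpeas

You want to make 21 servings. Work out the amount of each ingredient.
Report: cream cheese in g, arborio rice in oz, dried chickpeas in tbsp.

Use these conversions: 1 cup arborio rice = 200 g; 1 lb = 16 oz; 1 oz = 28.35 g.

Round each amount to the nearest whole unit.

Scaling factor: 21/6 = 7/2 = 3.5.
cream cheese: 1.75 lb × 7/2 × 16 oz/lb × 28.35 g/oz ≈ 2778 g
arborio rice: 2/3 cup × 7/2 × 200 g/cup ÷ 28.35 g/oz ≈ 16 oz
dried chickpeas: 10 tbsp × 7/2 = 35 tbsp

cream cheese: 2778 g; arborio rice: 16 oz; dried chickpeas: 35 tbsp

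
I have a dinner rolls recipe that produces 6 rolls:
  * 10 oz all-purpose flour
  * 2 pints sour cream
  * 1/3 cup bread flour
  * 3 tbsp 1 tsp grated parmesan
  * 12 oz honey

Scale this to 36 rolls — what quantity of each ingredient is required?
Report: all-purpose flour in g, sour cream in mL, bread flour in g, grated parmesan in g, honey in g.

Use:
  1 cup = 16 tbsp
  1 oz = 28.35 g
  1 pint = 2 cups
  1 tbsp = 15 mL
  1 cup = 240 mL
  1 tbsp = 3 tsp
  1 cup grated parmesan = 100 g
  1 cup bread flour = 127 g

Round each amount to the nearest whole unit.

all-purpose flour: 1701 g; sour cream: 5760 mL; bread flour: 254 g; grated parmesan: 125 g; honey: 2041 g

Scaling factor: 36/6 = 6.
all-purpose flour: 10 oz × 6 × 28.35 g/oz = 1701 g
sour cream: 2 pint × 6 × 2 cup/pint × 240 mL/cup = 5760 mL
bread flour: 1/3 cup × 6 × 127 g/cup = 254 g
grated parmesan: (3 tbsp + 1 tsp = 10/3 tbsp) × 6 ÷ 16 tbsp/cup × 100 g/cup = 125 g
honey: 12 oz × 6 × 28.35 g/oz ≈ 2041 g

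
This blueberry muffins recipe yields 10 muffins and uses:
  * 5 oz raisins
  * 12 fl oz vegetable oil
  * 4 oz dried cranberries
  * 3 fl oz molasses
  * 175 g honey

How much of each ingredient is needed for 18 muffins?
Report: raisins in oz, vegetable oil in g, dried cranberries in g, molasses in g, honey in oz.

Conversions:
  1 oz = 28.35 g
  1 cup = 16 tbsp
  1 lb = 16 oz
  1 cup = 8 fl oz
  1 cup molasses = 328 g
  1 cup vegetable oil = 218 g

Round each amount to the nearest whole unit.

raisins: 9 oz; vegetable oil: 589 g; dried cranberries: 204 g; molasses: 221 g; honey: 11 oz

Scaling factor: 18/10 = 9/5 = 1.8.
raisins: 5 oz × 9/5 = 9 oz
vegetable oil: 12 fl oz × 9/5 ÷ 8 fl oz/cup × 218 g/cup ≈ 589 g
dried cranberries: 4 oz × 9/5 × 28.35 g/oz ≈ 204 g
molasses: 3 fl oz × 9/5 ÷ 8 fl oz/cup × 328 g/cup ≈ 221 g
honey: 175 g × 9/5 ÷ 28.35 g/oz ≈ 11 oz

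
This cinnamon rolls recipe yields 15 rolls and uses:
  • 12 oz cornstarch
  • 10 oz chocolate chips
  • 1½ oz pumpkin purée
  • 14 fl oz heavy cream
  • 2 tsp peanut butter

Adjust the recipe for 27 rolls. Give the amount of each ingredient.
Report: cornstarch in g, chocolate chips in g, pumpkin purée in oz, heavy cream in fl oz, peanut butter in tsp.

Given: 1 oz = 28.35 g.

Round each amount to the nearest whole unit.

Scaling factor: 27/15 = 9/5 = 1.8.
cornstarch: 12 oz × 9/5 × 28.35 g/oz ≈ 612 g
chocolate chips: 10 oz × 9/5 × 28.35 g/oz ≈ 510 g
pumpkin purée: 1.5 oz × 9/5 ≈ 3 oz
heavy cream: 14 fl oz × 9/5 ≈ 25 fl oz
peanut butter: 2 tsp × 9/5 ≈ 4 tsp

cornstarch: 612 g; chocolate chips: 510 g; pumpkin purée: 3 oz; heavy cream: 25 fl oz; peanut butter: 4 tsp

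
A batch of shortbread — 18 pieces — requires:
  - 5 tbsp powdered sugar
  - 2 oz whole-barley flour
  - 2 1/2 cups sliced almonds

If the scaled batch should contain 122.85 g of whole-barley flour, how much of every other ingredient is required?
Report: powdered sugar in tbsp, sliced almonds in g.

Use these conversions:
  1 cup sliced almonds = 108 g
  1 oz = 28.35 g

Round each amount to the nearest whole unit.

powdered sugar: 11 tbsp; sliced almonds: 585 g

The original recipe has 56.7 g of whole-barley flour, so the scaling factor is 122.85 ÷ 56.7 = 13/6.
powdered sugar: 5 tbsp × 13/6 ≈ 11 tbsp
sliced almonds: 2.5 cup × 13/6 × 108 g/cup = 585 g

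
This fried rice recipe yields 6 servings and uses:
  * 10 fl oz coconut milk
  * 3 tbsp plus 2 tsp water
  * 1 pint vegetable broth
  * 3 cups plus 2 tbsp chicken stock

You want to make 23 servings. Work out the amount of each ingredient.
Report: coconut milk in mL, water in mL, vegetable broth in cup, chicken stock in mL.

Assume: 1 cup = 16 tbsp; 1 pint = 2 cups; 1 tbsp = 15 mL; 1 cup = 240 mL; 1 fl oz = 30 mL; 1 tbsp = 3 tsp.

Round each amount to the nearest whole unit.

coconut milk: 1150 mL; water: 211 mL; vegetable broth: 8 cup; chicken stock: 2875 mL

Scaling factor: 23/6.
coconut milk: 10 fl oz × 23/6 × 30 mL/fl oz = 1150 mL
water: (3 tbsp + 2 tsp = 11/3 tbsp) × 23/6 × 15 mL/tbsp ≈ 211 mL
vegetable broth: 1 pint × 23/6 × 2 cup/pint ≈ 8 cup
chicken stock: (3 cup + 2 tbsp = 3.125 cup) × 23/6 × 240 mL/cup = 2875 mL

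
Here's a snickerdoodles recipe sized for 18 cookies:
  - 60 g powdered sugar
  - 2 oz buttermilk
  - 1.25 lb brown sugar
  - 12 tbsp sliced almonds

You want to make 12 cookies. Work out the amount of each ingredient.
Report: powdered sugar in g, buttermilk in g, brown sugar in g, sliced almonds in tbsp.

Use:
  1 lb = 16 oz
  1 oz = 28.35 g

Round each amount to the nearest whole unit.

powdered sugar: 40 g; buttermilk: 38 g; brown sugar: 378 g; sliced almonds: 8 tbsp

Scaling factor: 12/18 = 2/3.
powdered sugar: 60 g × 2/3 = 40 g
buttermilk: 2 oz × 2/3 × 28.35 g/oz ≈ 38 g
brown sugar: 1.25 lb × 2/3 × 16 oz/lb × 28.35 g/oz = 378 g
sliced almonds: 12 tbsp × 2/3 = 8 tbsp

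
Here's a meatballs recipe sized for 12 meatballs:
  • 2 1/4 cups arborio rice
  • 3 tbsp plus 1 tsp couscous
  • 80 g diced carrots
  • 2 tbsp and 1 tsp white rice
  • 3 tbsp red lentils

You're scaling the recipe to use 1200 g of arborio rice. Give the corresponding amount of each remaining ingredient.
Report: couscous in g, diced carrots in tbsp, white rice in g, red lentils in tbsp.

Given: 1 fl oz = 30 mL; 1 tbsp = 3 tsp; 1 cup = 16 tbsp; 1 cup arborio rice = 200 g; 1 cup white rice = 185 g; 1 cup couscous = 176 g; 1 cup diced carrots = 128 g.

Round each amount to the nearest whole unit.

The original recipe has 450 g of arborio rice, so the scaling factor is 1200 ÷ 450 = 8/3.
couscous: (3 tbsp + 1 tsp = 10/3 tbsp) × 8/3 ÷ 16 tbsp/cup × 176 g/cup ≈ 98 g
diced carrots: 80 g × 8/3 ÷ 128 g/cup × 16 tbsp/cup ≈ 27 tbsp
white rice: (2 tbsp + 1 tsp = 7/3 tbsp) × 8/3 ÷ 16 tbsp/cup × 185 g/cup ≈ 72 g
red lentils: 3 tbsp × 8/3 = 8 tbsp

couscous: 98 g; diced carrots: 27 tbsp; white rice: 72 g; red lentils: 8 tbsp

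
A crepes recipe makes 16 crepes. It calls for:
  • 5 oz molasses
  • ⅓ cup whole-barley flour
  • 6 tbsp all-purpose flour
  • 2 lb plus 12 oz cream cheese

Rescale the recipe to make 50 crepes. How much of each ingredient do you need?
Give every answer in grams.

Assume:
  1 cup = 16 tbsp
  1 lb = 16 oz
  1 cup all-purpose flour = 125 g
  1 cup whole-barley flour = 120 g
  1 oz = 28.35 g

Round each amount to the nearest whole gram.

Scaling factor: 50/16 = 25/8 = 3.125.
molasses: 5 oz × 25/8 × 28.35 g/oz ≈ 443 g
whole-barley flour: 1/3 cup × 25/8 × 120 g/cup = 125 g
all-purpose flour: 6 tbsp × 25/8 ÷ 16 tbsp/cup × 125 g/cup ≈ 146 g
cream cheese: (2 lb + 12 oz = 2.75 lb) × 25/8 × 16 oz/lb × 28.35 g/oz ≈ 3898 g

molasses: 443 g; whole-barley flour: 125 g; all-purpose flour: 146 g; cream cheese: 3898 g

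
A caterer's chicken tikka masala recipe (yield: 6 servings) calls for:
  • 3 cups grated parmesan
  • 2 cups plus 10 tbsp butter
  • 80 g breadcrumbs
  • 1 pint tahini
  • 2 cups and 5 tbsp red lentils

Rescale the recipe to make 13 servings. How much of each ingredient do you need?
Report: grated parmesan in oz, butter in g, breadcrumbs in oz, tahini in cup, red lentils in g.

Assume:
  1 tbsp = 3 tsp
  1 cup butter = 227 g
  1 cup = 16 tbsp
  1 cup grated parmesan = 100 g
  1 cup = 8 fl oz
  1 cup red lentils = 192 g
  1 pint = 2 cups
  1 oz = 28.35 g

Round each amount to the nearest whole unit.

grated parmesan: 23 oz; butter: 1291 g; breadcrumbs: 6 oz; tahini: 4 cup; red lentils: 962 g

Scaling factor: 13/6.
grated parmesan: 3 cup × 13/6 × 100 g/cup ÷ 28.35 g/oz ≈ 23 oz
butter: (2 cup + 10 tbsp = 2.625 cup) × 13/6 × 227 g/cup ≈ 1291 g
breadcrumbs: 80 g × 13/6 ÷ 28.35 g/oz ≈ 6 oz
tahini: 1 pint × 13/6 × 2 cup/pint ≈ 4 cup
red lentils: (2 cup + 5 tbsp = 2.3125 cup) × 13/6 × 192 g/cup = 962 g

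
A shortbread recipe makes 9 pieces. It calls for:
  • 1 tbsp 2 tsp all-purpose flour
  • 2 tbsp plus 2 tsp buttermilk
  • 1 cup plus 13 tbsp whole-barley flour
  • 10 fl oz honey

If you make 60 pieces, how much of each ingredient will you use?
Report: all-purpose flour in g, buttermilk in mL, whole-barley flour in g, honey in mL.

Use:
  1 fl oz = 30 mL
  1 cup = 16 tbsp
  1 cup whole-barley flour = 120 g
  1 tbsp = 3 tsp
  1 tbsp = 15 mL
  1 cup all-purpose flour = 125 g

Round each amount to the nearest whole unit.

all-purpose flour: 87 g; buttermilk: 267 mL; whole-barley flour: 1450 g; honey: 2000 mL

Scaling factor: 60/9 = 20/3.
all-purpose flour: (1 tbsp + 2 tsp = 5/3 tbsp) × 20/3 ÷ 16 tbsp/cup × 125 g/cup ≈ 87 g
buttermilk: (2 tbsp + 2 tsp = 8/3 tbsp) × 20/3 × 15 mL/tbsp ≈ 267 mL
whole-barley flour: (1 cup + 13 tbsp = 1.8125 cup) × 20/3 × 120 g/cup = 1450 g
honey: 10 fl oz × 20/3 × 30 mL/fl oz = 2000 mL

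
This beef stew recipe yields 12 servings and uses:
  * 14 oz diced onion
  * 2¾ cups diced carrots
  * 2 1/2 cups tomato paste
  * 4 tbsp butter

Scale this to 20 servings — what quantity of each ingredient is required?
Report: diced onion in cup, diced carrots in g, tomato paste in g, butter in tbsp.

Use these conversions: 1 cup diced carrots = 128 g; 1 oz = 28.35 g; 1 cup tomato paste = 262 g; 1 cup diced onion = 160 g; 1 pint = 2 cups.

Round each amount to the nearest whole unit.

Scaling factor: 20/12 = 5/3.
diced onion: 14 oz × 5/3 × 28.35 g/oz ÷ 160 g/cup ≈ 4 cup
diced carrots: 2.75 cup × 5/3 × 128 g/cup ≈ 587 g
tomato paste: 2.5 cup × 5/3 × 262 g/cup ≈ 1092 g
butter: 4 tbsp × 5/3 ≈ 7 tbsp

diced onion: 4 cup; diced carrots: 587 g; tomato paste: 1092 g; butter: 7 tbsp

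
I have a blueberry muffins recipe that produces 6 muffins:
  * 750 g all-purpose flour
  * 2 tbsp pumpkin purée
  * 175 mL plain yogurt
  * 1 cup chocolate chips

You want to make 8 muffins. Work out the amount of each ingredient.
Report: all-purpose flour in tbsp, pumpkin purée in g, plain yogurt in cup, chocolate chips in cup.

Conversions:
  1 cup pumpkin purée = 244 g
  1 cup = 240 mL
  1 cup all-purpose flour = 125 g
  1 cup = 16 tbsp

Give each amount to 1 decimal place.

Scaling factor: 8/6 = 4/3.
all-purpose flour: 750 g × 4/3 ÷ 125 g/cup × 16 tbsp/cup = 128.0 tbsp
pumpkin purée: 2 tbsp × 4/3 ÷ 16 tbsp/cup × 244 g/cup ≈ 40.7 g
plain yogurt: 175 mL × 4/3 ÷ 240 mL/cup ≈ 1.0 cup
chocolate chips: 1 cup × 4/3 ≈ 1.3 cup

all-purpose flour: 128.0 tbsp; pumpkin purée: 40.7 g; plain yogurt: 1.0 cup; chocolate chips: 1.3 cup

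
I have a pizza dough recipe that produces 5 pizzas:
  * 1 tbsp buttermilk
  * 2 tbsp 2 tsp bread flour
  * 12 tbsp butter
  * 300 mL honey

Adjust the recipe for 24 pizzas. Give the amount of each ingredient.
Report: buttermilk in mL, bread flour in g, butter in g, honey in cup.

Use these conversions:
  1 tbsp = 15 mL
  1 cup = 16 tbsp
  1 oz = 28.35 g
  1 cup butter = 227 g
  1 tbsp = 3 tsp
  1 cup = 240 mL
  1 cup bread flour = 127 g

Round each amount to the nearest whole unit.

Scaling factor: 24/5 = 4.8.
buttermilk: 1 tbsp × 24/5 × 15 mL/tbsp = 72 mL
bread flour: (2 tbsp + 2 tsp = 8/3 tbsp) × 24/5 ÷ 16 tbsp/cup × 127 g/cup ≈ 102 g
butter: 12 tbsp × 24/5 ÷ 16 tbsp/cup × 227 g/cup ≈ 817 g
honey: 300 mL × 24/5 ÷ 240 mL/cup = 6 cup

buttermilk: 72 mL; bread flour: 102 g; butter: 817 g; honey: 6 cup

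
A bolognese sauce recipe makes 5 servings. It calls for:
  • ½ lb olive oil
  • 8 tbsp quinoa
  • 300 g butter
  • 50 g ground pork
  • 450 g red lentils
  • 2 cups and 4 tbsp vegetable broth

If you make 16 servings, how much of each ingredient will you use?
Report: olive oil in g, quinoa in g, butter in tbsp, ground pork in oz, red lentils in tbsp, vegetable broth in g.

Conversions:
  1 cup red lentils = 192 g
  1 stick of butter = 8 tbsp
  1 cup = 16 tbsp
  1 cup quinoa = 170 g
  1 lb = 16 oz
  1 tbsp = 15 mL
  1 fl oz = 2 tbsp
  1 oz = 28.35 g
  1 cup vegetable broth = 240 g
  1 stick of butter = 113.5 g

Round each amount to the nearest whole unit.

olive oil: 726 g; quinoa: 272 g; butter: 68 tbsp; ground pork: 6 oz; red lentils: 120 tbsp; vegetable broth: 1728 g

Scaling factor: 16/5 = 3.2.
olive oil: 0.5 lb × 16/5 × 16 oz/lb × 28.35 g/oz ≈ 726 g
quinoa: 8 tbsp × 16/5 ÷ 16 tbsp/cup × 170 g/cup = 272 g
butter: 300 g × 16/5 ÷ 113.5 g/stick × 8 tbsp/stick ≈ 68 tbsp
ground pork: 50 g × 16/5 ÷ 28.35 g/oz ≈ 6 oz
red lentils: 450 g × 16/5 ÷ 192 g/cup × 16 tbsp/cup = 120 tbsp
vegetable broth: (2 cup + 4 tbsp = 2.25 cup) × 16/5 × 240 g/cup = 1728 g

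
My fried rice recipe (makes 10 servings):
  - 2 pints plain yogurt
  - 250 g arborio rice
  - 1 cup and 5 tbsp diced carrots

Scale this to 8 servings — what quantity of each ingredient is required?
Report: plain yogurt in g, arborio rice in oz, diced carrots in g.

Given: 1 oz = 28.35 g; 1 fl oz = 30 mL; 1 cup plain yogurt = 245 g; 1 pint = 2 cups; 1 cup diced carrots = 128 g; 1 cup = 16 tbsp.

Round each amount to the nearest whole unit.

plain yogurt: 784 g; arborio rice: 7 oz; diced carrots: 134 g

Scaling factor: 8/10 = 4/5 = 0.8.
plain yogurt: 2 pint × 4/5 × 2 cup/pint × 245 g/cup = 784 g
arborio rice: 250 g × 4/5 ÷ 28.35 g/oz ≈ 7 oz
diced carrots: (1 cup + 5 tbsp = 1.3125 cup) × 4/5 × 128 g/cup ≈ 134 g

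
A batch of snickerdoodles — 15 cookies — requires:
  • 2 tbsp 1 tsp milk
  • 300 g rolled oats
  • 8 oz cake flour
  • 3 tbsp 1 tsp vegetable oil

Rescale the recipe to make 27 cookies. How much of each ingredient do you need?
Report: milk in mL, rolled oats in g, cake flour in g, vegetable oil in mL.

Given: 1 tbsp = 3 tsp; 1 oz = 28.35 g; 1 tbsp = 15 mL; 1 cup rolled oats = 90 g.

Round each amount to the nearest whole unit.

Scaling factor: 27/15 = 9/5 = 1.8.
milk: (2 tbsp + 1 tsp = 7/3 tbsp) × 9/5 × 15 mL/tbsp = 63 mL
rolled oats: 300 g × 9/5 = 540 g
cake flour: 8 oz × 9/5 × 28.35 g/oz ≈ 408 g
vegetable oil: (3 tbsp + 1 tsp = 10/3 tbsp) × 9/5 × 15 mL/tbsp = 90 mL

milk: 63 mL; rolled oats: 540 g; cake flour: 408 g; vegetable oil: 90 mL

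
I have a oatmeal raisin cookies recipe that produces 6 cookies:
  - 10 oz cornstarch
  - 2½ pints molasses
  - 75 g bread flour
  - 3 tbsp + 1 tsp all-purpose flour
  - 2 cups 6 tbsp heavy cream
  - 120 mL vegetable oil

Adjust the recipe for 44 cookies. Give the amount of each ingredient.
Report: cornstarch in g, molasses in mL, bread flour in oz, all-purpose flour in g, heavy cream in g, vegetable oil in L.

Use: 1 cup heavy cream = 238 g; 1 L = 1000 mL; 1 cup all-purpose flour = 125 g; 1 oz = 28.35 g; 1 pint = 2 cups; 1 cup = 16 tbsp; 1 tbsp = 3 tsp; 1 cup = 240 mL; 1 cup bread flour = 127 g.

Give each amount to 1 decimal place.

Scaling factor: 44/6 = 22/3.
cornstarch: 10 oz × 22/3 × 28.35 g/oz = 2079.0 g
molasses: 2.5 pint × 22/3 × 2 cup/pint × 240 mL/cup = 8800.0 mL
bread flour: 75 g × 22/3 ÷ 28.35 g/oz ≈ 19.4 oz
all-purpose flour: (3 tbsp + 1 tsp = 10/3 tbsp) × 22/3 ÷ 16 tbsp/cup × 125 g/cup ≈ 191.0 g
heavy cream: (2 cup + 6 tbsp = 2.375 cup) × 22/3 × 238 g/cup ≈ 4145.2 g
vegetable oil: 120 mL × 22/3 ÷ 1000 mL/L ≈ 0.9 L

cornstarch: 2079.0 g; molasses: 8800.0 mL; bread flour: 19.4 oz; all-purpose flour: 191.0 g; heavy cream: 4145.2 g; vegetable oil: 0.9 L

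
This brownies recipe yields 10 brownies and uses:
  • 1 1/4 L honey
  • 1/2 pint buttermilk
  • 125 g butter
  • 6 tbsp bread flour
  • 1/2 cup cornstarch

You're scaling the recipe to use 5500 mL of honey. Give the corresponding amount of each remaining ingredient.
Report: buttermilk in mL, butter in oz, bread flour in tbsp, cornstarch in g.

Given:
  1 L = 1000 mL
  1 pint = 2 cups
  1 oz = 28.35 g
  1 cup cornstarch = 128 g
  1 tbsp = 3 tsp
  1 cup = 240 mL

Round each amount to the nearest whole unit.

The original recipe has 1250 mL of honey, so the scaling factor is 5500 ÷ 1250 = 22/5 = 4.4.
buttermilk: 0.5 pint × 22/5 × 2 cup/pint × 240 mL/cup = 1056 mL
butter: 125 g × 22/5 ÷ 28.35 g/oz ≈ 19 oz
bread flour: 6 tbsp × 22/5 ≈ 26 tbsp
cornstarch: 0.5 cup × 22/5 × 128 g/cup ≈ 282 g

buttermilk: 1056 mL; butter: 19 oz; bread flour: 26 tbsp; cornstarch: 282 g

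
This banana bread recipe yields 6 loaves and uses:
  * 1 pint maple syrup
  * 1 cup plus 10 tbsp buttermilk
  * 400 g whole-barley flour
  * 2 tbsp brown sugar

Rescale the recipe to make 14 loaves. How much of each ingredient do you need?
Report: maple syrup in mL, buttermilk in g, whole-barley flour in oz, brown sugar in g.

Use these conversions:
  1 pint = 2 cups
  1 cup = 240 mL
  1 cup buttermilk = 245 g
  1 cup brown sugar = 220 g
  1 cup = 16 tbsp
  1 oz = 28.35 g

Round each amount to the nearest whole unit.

maple syrup: 1120 mL; buttermilk: 929 g; whole-barley flour: 33 oz; brown sugar: 64 g

Scaling factor: 14/6 = 7/3.
maple syrup: 1 pint × 7/3 × 2 cup/pint × 240 mL/cup = 1120 mL
buttermilk: (1 cup + 10 tbsp = 1.625 cup) × 7/3 × 245 g/cup ≈ 929 g
whole-barley flour: 400 g × 7/3 ÷ 28.35 g/oz ≈ 33 oz
brown sugar: 2 tbsp × 7/3 ÷ 16 tbsp/cup × 220 g/cup ≈ 64 g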